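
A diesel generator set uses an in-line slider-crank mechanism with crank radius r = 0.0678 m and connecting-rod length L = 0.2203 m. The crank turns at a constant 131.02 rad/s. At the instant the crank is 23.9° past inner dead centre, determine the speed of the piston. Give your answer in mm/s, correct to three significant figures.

4620

ω = 131 rad/s
For an in-line slider-crank, x = r cosθ + √(L² − r² sin²θ), so v = −rω sinθ·[1 + r cosθ/√(L² − r² sin²θ)].
With r = 0.0678 m, L = 0.2203 m, θ = 23.9°: √(L² − r² sin²θ) = 0.21858 m.
v = −0.0678·131·0.40514·[1 + 0.0678·0.91425/0.21858] = -4.6195 m/s.
|v| = 4.6195 m/s = 4619.5 mm/s.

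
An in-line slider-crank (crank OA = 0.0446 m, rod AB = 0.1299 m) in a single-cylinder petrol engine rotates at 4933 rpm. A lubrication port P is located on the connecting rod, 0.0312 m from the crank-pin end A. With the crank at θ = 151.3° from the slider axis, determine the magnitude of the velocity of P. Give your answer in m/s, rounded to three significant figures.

ω = 516.6 rad/s.  Crank-pin speed |V_A| = rω = 23.04 m/s, perpendicular to OA.
Rod angle: sinφ = −(r/L) sinθ ⇒ φ = -9.490°; ω_rod = −rω cosθ/√(L²−r²sin²θ) = +157.73 rad/s.
V_P = V_A + ω_rod × AP, with AP = 0.0312 m along the rod.
Components: V_Px = −rω sinθ − a·ω_rod·sinφ = -10.253 m/s;  V_Py = rω cosθ + a·ω_rod·cosφ = -15.355 m/s.
|V_P| = √(V_Px² + V_Py²) = 18.463 m/s.

18.5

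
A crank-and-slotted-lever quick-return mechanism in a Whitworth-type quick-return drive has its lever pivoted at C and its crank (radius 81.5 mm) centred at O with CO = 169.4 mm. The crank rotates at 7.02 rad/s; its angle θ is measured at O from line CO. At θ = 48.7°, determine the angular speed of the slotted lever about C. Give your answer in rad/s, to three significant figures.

2.06

ω = 7.02 rad/s
Crank pin A relative to C: A = (d + r cosθ, r sinθ); lever angle φ = atan2(r sinθ, d + r cosθ).
Differentiating tanφ: φ̇ = rω(d cosθ + r)/(d² + r² + 2dr cosθ).
d² + r² + 2dr cosθ = |CA|² = 0.0535627 m²;  d cosθ + r = +0.1933 m.
|ω_lever| = |0.0815·7.02·+0.1933| / 0.0535627 = 2.0648 rad/s.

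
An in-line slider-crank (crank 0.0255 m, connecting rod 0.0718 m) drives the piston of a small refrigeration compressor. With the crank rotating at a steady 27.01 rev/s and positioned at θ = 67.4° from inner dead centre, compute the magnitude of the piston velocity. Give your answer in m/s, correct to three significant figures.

ω = 2π·27 = 169.7 rad/s
For an in-line slider-crank, x = r cosθ + √(L² − r² sin²θ), so v = −rω sinθ·[1 + r cosθ/√(L² − r² sin²θ)].
With r = 0.0255 m, L = 0.0718 m, θ = 67.4°: √(L² − r² sin²θ) = 0.067831 m.
v = −0.0255·169.7·0.92321·[1 + 0.0255·0.38430/0.067831] = -4.5725 m/s.
|v| = 4.5725 m/s.

4.57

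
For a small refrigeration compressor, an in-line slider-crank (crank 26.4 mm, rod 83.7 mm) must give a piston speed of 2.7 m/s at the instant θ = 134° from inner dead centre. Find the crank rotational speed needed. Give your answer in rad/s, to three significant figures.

183

For an in-line slider-crank, |v_piston| = rω|sinθ|·[1 + r cosθ/√(L² − r² sin²θ)].
With r = 0.0264 m, L = 0.0837 m, θ = 134°: the bracketed kinematic factor |dx/dθ| = 0.014718 m.
ω = v/|dx/dθ| = 2.7/0.014718 = 183.45 rad/s.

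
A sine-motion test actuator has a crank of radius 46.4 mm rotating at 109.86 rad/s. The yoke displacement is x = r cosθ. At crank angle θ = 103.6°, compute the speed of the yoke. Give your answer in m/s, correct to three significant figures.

4.95

ω = 109.9 rad/s
x = r cosθ ⇒ ẋ = −rω sinθ.
|v| = rω|sinθ| = 0.0464·109.9·|sin 103.6°| = 4.9546 m/s.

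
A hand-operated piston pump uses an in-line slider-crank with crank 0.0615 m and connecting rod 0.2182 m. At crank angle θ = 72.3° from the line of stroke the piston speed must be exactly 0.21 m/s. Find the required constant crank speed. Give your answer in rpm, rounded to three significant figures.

31.4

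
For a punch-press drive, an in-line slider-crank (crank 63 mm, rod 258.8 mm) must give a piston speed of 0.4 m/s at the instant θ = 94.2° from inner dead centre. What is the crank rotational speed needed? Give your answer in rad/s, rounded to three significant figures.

6.49

For an in-line slider-crank, |v_piston| = rω|sinθ|·[1 + r cosθ/√(L² − r² sin²θ)].
With r = 0.063 m, L = 0.2588 m, θ = 94.2°: the bracketed kinematic factor |dx/dθ| = 0.061676 m.
ω = v/|dx/dθ| = 0.4/0.061676 = 6.4855 rad/s.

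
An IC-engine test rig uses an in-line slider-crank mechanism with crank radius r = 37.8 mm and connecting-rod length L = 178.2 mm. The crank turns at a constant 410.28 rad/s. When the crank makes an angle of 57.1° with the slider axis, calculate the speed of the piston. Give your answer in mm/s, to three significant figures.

ω = 410.3 rad/s
For an in-line slider-crank, x = r cosθ + √(L² − r² sin²θ), so v = −rω sinθ·[1 + r cosθ/√(L² − r² sin²θ)].
With r = 0.0378 m, L = 0.1782 m, θ = 57.1°: √(L² − r² sin²θ) = 0.17535 m.
v = −0.0378·410.3·0.83962·[1 + 0.0378·0.54317/0.17535] = -14.546 m/s.
|v| = 14.546 m/s = 14546 mm/s.

14500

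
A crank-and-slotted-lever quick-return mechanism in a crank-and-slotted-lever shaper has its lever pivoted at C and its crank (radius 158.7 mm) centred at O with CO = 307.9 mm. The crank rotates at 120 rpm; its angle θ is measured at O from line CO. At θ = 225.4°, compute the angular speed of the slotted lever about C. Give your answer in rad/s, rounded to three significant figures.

2.23

ω = 12.57 rad/s (from 120 rpm).
Crank pin A relative to C: A = (d + r cosθ, r sinθ); lever angle φ = atan2(r sinθ, d + r cosθ).
Differentiating tanφ: φ̇ = rω(d cosθ + r)/(d² + r² + 2dr cosθ).
d² + r² + 2dr cosθ = |CA|² = 0.0513685 m²;  d cosθ + r = -0.057493 m.
|ω_lever| = |0.1587·12.57·-0.057493| / 0.0513685 = 2.2321 rad/s.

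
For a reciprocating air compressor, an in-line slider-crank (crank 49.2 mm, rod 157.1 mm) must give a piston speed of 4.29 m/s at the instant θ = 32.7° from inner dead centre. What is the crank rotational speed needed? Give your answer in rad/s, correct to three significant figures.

127

For an in-line slider-crank, |v_piston| = rω|sinθ|·[1 + r cosθ/√(L² − r² sin²θ)].
With r = 0.0492 m, L = 0.1571 m, θ = 32.7°: the bracketed kinematic factor |dx/dθ| = 0.033687 m.
ω = v/|dx/dθ| = 4.29/0.033687 = 127.35 rad/s.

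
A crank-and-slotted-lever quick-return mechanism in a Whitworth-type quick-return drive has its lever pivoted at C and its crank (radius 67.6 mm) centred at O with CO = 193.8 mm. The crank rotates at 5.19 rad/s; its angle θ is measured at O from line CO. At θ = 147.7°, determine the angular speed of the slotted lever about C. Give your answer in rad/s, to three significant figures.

ω = 5.19 rad/s
Crank pin A relative to C: A = (d + r cosθ, r sinθ); lever angle φ = atan2(r sinθ, d + r cosθ).
Differentiating tanφ: φ̇ = rω(d cosθ + r)/(d² + r² + 2dr cosθ).
d² + r² + 2dr cosθ = |CA|² = 0.0199809 m²;  d cosθ + r = -0.096212 m.
|ω_lever| = |0.0676·5.19·-0.096212| / 0.0199809 = 1.6894 rad/s.

1.69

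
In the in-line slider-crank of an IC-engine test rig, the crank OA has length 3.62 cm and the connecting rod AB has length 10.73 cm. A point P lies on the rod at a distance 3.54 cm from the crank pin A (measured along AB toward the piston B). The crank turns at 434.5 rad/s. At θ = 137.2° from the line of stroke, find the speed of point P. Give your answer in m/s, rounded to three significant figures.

12.5

ω = 434.5 rad/s.  Crank-pin speed |V_A| = rω = 15.729 m/s, perpendicular to OA.
Rod angle: sinφ = −(r/L) sinθ ⇒ φ = -13.251°; ω_rod = −rω cosθ/√(L²−r²sin²θ) = +110.5 rad/s.
V_P = V_A + ω_rod × AP, with AP = 0.0354 m along the rod.
Components: V_Px = −rω sinθ − a·ω_rod·sinφ = -9.7902 m/s;  V_Py = rω cosθ + a·ω_rod·cosφ = -7.7333 m/s.
|V_P| = √(V_Px² + V_Py²) = 12.476 m/s.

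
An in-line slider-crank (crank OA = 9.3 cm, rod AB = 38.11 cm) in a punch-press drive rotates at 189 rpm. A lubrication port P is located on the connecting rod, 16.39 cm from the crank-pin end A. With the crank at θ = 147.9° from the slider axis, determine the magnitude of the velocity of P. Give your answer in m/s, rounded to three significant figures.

ω = 19.79 rad/s.  Crank-pin speed |V_A| = rω = 1.8407 m/s, perpendicular to OA.
Rod angle: sinφ = −(r/L) sinθ ⇒ φ = -7.451°; ω_rod = −rω cosθ/√(L²−r²sin²θ) = +4.1263 rad/s.
V_P = V_A + ω_rod × AP, with AP = 0.1639 m along the rod.
Components: V_Px = −rω sinθ − a·ω_rod·sinφ = -0.89042 m/s;  V_Py = rω cosθ + a·ω_rod·cosφ = -0.88867 m/s.
|V_P| = √(V_Px² + V_Py²) = 1.258 m/s.

1.26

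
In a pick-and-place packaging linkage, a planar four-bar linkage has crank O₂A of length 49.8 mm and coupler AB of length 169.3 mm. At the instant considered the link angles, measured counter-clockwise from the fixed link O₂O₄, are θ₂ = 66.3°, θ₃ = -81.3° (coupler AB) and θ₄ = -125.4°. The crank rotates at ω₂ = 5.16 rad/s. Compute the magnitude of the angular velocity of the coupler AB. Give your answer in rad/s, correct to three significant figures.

ω₂ = 5.16 rad/s
Differentiating the loop-closure r₂e^{iθ₂}+r₃e^{iθ₃}=r₁+r₄e^{iθ₄} gives r₂ω₂e^{iθ₂}+r₃ω₃e^{iθ₃}=r₄ω₄e^{iθ₄}.
Eliminating the other unknown: ω₃ = r₂ω₂ sin(θ₄−θ₂) / [r₃ sin(θ₃−θ₄)].
Numerator sine = +0.20279; denominator sine = +0.69591.
Result = 0.0498·5.16·(+0.20279) / (0.1693·(+0.69591)) = +0.44229 rad/s; magnitude 0.44229 rad/s.

0.442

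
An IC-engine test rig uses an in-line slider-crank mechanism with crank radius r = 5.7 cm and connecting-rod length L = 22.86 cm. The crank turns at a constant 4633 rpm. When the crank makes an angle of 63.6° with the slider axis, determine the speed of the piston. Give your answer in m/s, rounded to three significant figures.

ω = 2π·4633/60 = 485.2 rad/s
For an in-line slider-crank, x = r cosθ + √(L² − r² sin²θ), so v = −rω sinθ·[1 + r cosθ/√(L² − r² sin²θ)].
With r = 0.057 m, L = 0.2286 m, θ = 63.6°: √(L² − r² sin²θ) = 0.22283 m.
v = −0.057·485.2·0.89571·[1 + 0.057·0.44464/0.22283] = -27.588 m/s.
|v| = 27.588 m/s.

27.6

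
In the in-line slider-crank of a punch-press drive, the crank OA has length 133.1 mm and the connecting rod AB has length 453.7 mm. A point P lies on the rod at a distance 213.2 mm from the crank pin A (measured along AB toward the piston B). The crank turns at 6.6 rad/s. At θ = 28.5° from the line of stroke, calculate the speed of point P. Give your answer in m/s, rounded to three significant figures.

ω = 6.6 rad/s.  Crank-pin speed |V_A| = rω = 0.87846 m/s, perpendicular to OA.
Rod angle: sinφ = −(r/L) sinθ ⇒ φ = -8.047°; ω_rod = −rω cosθ/√(L²−r²sin²θ) = -1.7185 rad/s.
V_P = V_A + ω_rod × AP, with AP = 0.2132 m along the rod.
Components: V_Px = −rω sinθ − a·ω_rod·sinφ = -0.47045 m/s;  V_Py = rω cosθ + a·ω_rod·cosφ = +0.40923 m/s.
|V_P| = √(V_Px² + V_Py²) = 0.62353 m/s.

0.624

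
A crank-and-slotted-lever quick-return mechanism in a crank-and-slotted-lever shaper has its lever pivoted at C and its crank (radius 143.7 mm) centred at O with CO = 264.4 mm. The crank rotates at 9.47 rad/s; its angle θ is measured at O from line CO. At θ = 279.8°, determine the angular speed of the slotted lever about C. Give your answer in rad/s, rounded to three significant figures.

2.48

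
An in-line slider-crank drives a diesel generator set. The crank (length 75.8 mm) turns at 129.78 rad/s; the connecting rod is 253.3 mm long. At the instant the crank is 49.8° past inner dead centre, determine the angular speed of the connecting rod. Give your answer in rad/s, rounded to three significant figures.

ω = 129.8 rad/s
The rod makes angle φ with the slider axis where L sinφ = r sinθ; differentiating, L cosφ·φ̇ = r ω cosθ.
L cosφ = √(L² − r² sin²θ) = 0.24659 m.
|ω_rod| = r ω |cosθ| / √(L² − r² sin²θ) = 0.0758·129.8·0.64546/0.24659 = 25.749 rad/s.

25.7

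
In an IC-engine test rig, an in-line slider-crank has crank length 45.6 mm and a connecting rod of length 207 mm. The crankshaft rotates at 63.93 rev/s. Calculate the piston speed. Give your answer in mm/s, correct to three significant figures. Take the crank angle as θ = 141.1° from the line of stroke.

9510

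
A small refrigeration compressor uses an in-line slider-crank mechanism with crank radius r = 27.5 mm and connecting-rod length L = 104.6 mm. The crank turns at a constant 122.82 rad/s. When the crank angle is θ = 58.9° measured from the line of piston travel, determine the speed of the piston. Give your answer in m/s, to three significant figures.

ω = 122.8 rad/s
For an in-line slider-crank, x = r cosθ + √(L² − r² sin²θ), so v = −rω sinθ·[1 + r cosθ/√(L² − r² sin²θ)].
With r = 0.0275 m, L = 0.1046 m, θ = 58.9°: √(L² − r² sin²θ) = 0.10192 m.
v = −0.0275·122.8·0.85627·[1 + 0.0275·0.51653/0.10192] = -3.2952 m/s.
|v| = 3.2952 m/s.

3.30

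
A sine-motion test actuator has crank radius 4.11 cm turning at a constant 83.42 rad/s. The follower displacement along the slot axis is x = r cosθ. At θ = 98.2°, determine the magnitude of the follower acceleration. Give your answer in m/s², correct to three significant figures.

ω = 83.42 rad/s
x = r cosθ ⇒ ẍ = −rω² cosθ (ω constant).
|a| = rω²|cosθ| = 0.0411·(83.42)²·|cos 98.2°| = 40.793 m/s².

40.8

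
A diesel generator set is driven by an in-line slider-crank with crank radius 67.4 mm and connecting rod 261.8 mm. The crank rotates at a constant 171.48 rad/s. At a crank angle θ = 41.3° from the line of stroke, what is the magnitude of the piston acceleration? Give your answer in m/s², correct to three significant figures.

1560

ω = 171.5 rad/s
x(θ) = r cosθ + √(L² − r² sin²θ); with ω constant, a = ω²·d²x/dθ².
d²x/dθ² = −r cosθ − r²(cos2θ)/√u − r⁴ sin²2θ/(4u^{3/2}),  u = L² − r² sin²θ = 0.0665604 m².
Substituting r = 0.0674 m, L = 0.2618 m, θ = 41.3°: d²x/dθ² = -0.053198 m.
a = ω²·d²x/dθ² = (171.5)²·(-0.053198) = -1564.3 m/s²;  |a| = 1564.3 m/s².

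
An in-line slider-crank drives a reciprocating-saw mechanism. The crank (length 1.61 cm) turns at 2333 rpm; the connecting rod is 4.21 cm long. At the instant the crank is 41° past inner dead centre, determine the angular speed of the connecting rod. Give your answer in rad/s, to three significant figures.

72.8

ω = 244.3 rad/s (converted from 2333 rpm).
The rod makes angle φ with the slider axis where L sinφ = r sinθ; differentiating, L cosφ·φ̇ = r ω cosθ.
L cosφ = √(L² − r² sin²θ) = 0.040753 m.
|ω_rod| = r ω |cosθ| / √(L² − r² sin²θ) = 0.0161·244.3·0.75471/0.040753 = 72.843 rad/s.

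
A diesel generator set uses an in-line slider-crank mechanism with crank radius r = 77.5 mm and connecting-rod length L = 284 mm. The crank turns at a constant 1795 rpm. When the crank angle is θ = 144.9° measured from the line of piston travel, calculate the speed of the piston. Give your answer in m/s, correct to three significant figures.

6.48

ω = 2π·1795/60 = 188 rad/s
For an in-line slider-crank, x = r cosθ + √(L² − r² sin²θ), so v = −rω sinθ·[1 + r cosθ/√(L² − r² sin²θ)].
With r = 0.0775 m, L = 0.284 m, θ = 144.9°: √(L² − r² sin²θ) = 0.28048 m.
v = −0.0775·188·0.57501·[1 + 0.0775·-0.81815/0.28048] = -6.4829 m/s.
|v| = 6.4829 m/s.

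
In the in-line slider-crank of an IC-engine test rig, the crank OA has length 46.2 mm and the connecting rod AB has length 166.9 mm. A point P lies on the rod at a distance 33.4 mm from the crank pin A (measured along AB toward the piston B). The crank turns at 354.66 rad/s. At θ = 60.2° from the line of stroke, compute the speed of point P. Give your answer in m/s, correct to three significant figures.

16.0

ω = 354.7 rad/s.  Crank-pin speed |V_A| = rω = 16.385 m/s, perpendicular to OA.
Rod angle: sinφ = −(r/L) sinθ ⇒ φ = -13.899°; ω_rod = −rω cosθ/√(L²−r²sin²θ) = -50.262 rad/s.
V_P = V_A + ω_rod × AP, with AP = 0.0334 m along the rod.
Components: V_Px = −rω sinθ − a·ω_rod·sinφ = -14.622 m/s;  V_Py = rω cosθ + a·ω_rod·cosφ = +6.5135 m/s.
|V_P| = √(V_Px² + V_Py²) = 16.007 m/s.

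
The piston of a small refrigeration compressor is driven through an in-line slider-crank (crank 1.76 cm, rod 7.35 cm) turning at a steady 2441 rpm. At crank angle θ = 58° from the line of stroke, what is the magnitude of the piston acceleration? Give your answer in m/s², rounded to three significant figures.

490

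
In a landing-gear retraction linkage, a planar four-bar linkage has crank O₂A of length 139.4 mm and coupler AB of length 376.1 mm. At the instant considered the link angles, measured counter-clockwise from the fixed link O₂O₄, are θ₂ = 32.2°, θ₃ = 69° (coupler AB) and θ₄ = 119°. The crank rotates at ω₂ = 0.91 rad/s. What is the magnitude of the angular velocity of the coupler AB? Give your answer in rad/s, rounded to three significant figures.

ω₂ = 0.91 rad/s
Differentiating the loop-closure r₂e^{iθ₂}+r₃e^{iθ₃}=r₁+r₄e^{iθ₄} gives r₂ω₂e^{iθ₂}+r₃ω₃e^{iθ₃}=r₄ω₄e^{iθ₄}.
Eliminating the other unknown: ω₃ = r₂ω₂ sin(θ₄−θ₂) / [r₃ sin(θ₃−θ₄)].
Numerator sine = +0.99844; denominator sine = -0.76604.
Result = 0.1394·0.91·(+0.99844) / (0.3761·(-0.76604)) = -0.43961 rad/s; magnitude 0.43961 rad/s.

0.440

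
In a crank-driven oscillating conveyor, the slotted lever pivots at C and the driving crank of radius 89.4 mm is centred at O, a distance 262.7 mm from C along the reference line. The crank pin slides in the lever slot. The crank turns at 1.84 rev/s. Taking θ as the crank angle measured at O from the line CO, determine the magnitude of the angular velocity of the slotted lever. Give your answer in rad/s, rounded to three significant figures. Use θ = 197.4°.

ω = 11.56 rad/s (from 1.84 rev/s).
Crank pin A relative to C: A = (d + r cosθ, r sinθ); lever angle φ = atan2(r sinθ, d + r cosθ).
Differentiating tanφ: φ̇ = rω(d cosθ + r)/(d² + r² + 2dr cosθ).
d² + r² + 2dr cosθ = |CA|² = 0.0321823 m²;  d cosθ + r = -0.16128 m.
|ω_lever| = |0.0894·11.56·-0.16128| / 0.0321823 = 5.1796 rad/s.

5.18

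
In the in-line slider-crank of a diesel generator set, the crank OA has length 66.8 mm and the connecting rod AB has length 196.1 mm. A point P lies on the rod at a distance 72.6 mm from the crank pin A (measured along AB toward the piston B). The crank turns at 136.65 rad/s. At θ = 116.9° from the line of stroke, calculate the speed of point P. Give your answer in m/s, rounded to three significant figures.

ω = 136.7 rad/s.  Crank-pin speed |V_A| = rω = 9.1282 m/s, perpendicular to OA.
Rod angle: sinφ = −(r/L) sinθ ⇒ φ = -17.685°; ω_rod = −rω cosθ/√(L²−r²sin²θ) = +22.105 rad/s.
V_P = V_A + ω_rod × AP, with AP = 0.0726 m along the rod.
Components: V_Px = −rω sinθ − a·ω_rod·sinφ = -7.653 m/s;  V_Py = rω cosθ + a·ω_rod·cosφ = -2.6009 m/s.
|V_P| = √(V_Px² + V_Py²) = 8.0829 m/s.

8.08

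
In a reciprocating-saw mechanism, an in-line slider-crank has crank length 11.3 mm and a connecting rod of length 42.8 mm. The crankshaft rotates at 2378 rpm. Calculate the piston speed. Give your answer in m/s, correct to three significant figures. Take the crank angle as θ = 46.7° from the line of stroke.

2.43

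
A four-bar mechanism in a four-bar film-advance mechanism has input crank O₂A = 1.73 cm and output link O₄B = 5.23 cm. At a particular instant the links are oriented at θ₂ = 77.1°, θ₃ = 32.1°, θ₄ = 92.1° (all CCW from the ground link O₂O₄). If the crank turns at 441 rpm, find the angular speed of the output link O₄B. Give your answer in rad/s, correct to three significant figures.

ω₂ = 46.18 rad/s (from 441 rpm).
Differentiating the loop-closure r₂e^{iθ₂}+r₃e^{iθ₃}=r₁+r₄e^{iθ₄} gives r₂ω₂e^{iθ₂}+r₃ω₃e^{iθ₃}=r₄ω₄e^{iθ₄}.
Eliminating the other unknown: ω₄ = r₂ω₂ sin(θ₂−θ₃) / [r₄ sin(θ₄−θ₃)].
Numerator sine = +0.70711; denominator sine = +0.86603.
Result = 0.0173·46.18·(+0.70711) / (0.0523·(+0.86603)) = +12.473 rad/s; magnitude 12.473 rad/s.

12.5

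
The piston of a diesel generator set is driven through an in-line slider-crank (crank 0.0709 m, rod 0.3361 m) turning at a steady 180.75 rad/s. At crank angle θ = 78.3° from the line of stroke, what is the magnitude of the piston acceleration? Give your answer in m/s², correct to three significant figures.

12.3

ω = 180.8 rad/s
x(θ) = r cosθ + √(L² − r² sin²θ); with ω constant, a = ω²·d²x/dθ².
d²x/dθ² = −r cosθ − r²(cos2θ)/√u − r⁴ sin²2θ/(4u^{3/2}),  u = L² − r² sin²θ = 0.108143 m².
Substituting r = 0.0709 m, L = 0.3361 m, θ = 78.3°: d²x/dθ² = -0.00037687 m.
a = ω²·d²x/dθ² = (180.8)²·(-0.00037687) = -12.312 m/s²;  |a| = 12.312 m/s².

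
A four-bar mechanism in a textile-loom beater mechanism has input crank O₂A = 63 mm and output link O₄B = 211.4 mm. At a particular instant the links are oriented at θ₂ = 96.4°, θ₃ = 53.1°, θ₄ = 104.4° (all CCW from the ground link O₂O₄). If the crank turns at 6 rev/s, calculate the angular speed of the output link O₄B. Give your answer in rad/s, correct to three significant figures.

ω₂ = 37.7 rad/s (from 6 rev/s).
Differentiating the loop-closure r₂e^{iθ₂}+r₃e^{iθ₃}=r₁+r₄e^{iθ₄} gives r₂ω₂e^{iθ₂}+r₃ω₃e^{iθ₃}=r₄ω₄e^{iθ₄}.
Eliminating the other unknown: ω₄ = r₂ω₂ sin(θ₂−θ₃) / [r₄ sin(θ₄−θ₃)].
Numerator sine = +0.68582; denominator sine = +0.78043.
Result = 0.063·37.7·(+0.68582) / (0.2114·(+0.78043)) = +9.8728 rad/s; magnitude 9.8728 rad/s.

9.87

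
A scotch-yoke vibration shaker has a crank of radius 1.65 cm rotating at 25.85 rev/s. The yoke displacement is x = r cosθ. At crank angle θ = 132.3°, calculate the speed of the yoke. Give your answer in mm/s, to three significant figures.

1980

ω = 162.4 rad/s (from 25.85 rev/s).
x = r cosθ ⇒ ẋ = −rω sinθ.
|v| = rω|sinθ| = 0.0165·162.4·|sin 132.3°| = 1.9822 m/s = 1982.2 mm/s.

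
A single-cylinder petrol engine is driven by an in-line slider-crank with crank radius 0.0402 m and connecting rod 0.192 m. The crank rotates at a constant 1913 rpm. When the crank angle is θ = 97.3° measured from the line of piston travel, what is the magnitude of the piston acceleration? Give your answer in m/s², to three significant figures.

ω = 2π·1913/60 = 200.3 rad/s
x(θ) = r cosθ + √(L² − r² sin²θ); with ω constant, a = ω²·d²x/dθ².
d²x/dθ² = −r cosθ − r²(cos2θ)/√u − r⁴ sin²2θ/(4u^{3/2}),  u = L² − r² sin²θ = 0.0352741 m².
Substituting r = 0.0402 m, L = 0.192 m, θ = 97.3°: d²x/dθ² = +0.013428 m.
a = ω²·d²x/dθ² = (200.3)²·(+0.013428) = +538.9 m/s²;  |a| = 538.9 m/s².

539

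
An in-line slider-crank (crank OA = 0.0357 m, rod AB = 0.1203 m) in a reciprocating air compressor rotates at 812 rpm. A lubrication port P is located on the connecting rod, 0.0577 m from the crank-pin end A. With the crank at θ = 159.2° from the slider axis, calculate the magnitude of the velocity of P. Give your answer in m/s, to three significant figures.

ω = 85.03 rad/s.  Crank-pin speed |V_A| = rω = 3.0357 m/s, perpendicular to OA.
Rod angle: sinφ = −(r/L) sinθ ⇒ φ = -6.049°; ω_rod = −rω cosθ/√(L²−r²sin²θ) = +23.722 rad/s.
V_P = V_A + ω_rod × AP, with AP = 0.0577 m along the rod.
Components: V_Px = −rω sinθ − a·ω_rod·sinφ = -0.93375 m/s;  V_Py = rω cosθ + a·ω_rod·cosφ = -1.4767 m/s.
|V_P| = √(V_Px² + V_Py²) = 1.7471 m/s.

1.75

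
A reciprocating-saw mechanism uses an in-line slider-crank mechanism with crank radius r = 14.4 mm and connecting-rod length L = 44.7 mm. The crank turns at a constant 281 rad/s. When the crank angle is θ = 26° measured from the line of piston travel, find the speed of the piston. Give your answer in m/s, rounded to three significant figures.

ω = 281 rad/s
For an in-line slider-crank, x = r cosθ + √(L² − r² sin²θ), so v = −rω sinθ·[1 + r cosθ/√(L² − r² sin²θ)].
With r = 0.0144 m, L = 0.0447 m, θ = 26°: √(L² − r² sin²θ) = 0.044252 m.
v = −0.0144·281·0.43837·[1 + 0.0144·0.89879/0.044252] = -2.2926 m/s.
|v| = 2.2926 m/s.

2.29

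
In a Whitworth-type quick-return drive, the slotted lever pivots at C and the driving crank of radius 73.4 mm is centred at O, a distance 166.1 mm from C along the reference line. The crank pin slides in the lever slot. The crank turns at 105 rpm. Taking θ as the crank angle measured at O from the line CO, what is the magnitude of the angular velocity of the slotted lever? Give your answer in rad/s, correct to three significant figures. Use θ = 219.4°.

ω = 11 rad/s (from 105 rpm).
Crank pin A relative to C: A = (d + r cosθ, r sinθ); lever angle φ = atan2(r sinθ, d + r cosθ).
Differentiating tanφ: φ̇ = rω(d cosθ + r)/(d² + r² + 2dr cosθ).
d² + r² + 2dr cosθ = |CA|² = 0.0141348 m²;  d cosθ + r = -0.054951 m.
|ω_lever| = |0.0734·11·-0.054951| / 0.0141348 = 3.1376 rad/s.

3.14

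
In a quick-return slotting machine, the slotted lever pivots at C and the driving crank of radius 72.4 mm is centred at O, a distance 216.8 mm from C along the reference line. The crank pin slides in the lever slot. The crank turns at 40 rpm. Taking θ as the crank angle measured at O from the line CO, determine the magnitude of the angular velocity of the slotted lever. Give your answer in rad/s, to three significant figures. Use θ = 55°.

ω = 4.189 rad/s (from 40 rpm).
Crank pin A relative to C: A = (d + r cosθ, r sinθ); lever angle φ = atan2(r sinθ, d + r cosθ).
Differentiating tanφ: φ̇ = rω(d cosθ + r)/(d² + r² + 2dr cosθ).
d² + r² + 2dr cosθ = |CA|² = 0.0702501 m²;  d cosθ + r = +0.19675 m.
|ω_lever| = |0.0724·4.189·+0.19675| / 0.0702501 = 0.84937 rad/s.

0.849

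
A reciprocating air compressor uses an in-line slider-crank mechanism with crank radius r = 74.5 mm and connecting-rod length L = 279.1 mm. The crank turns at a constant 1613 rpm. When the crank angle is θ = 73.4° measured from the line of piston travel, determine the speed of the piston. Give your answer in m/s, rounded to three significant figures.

ω = 2π·1613/60 = 168.9 rad/s
For an in-line slider-crank, x = r cosθ + √(L² − r² sin²θ), so v = −rω sinθ·[1 + r cosθ/√(L² − r² sin²θ)].
With r = 0.0745 m, L = 0.2791 m, θ = 73.4°: √(L² − r² sin²θ) = 0.26981 m.
v = −0.0745·168.9·0.95832·[1 + 0.0745·0.28569/0.26981] = -13.011 m/s.
|v| = 13.011 m/s.

13.0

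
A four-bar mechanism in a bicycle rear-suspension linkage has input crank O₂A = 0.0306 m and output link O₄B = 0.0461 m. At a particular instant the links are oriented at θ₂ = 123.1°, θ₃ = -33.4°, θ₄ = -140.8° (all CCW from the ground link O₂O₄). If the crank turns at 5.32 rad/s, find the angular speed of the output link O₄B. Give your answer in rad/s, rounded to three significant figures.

ω₂ = 5.32 rad/s
Differentiating the loop-closure r₂e^{iθ₂}+r₃e^{iθ₃}=r₁+r₄e^{iθ₄} gives r₂ω₂e^{iθ₂}+r₃ω₃e^{iθ₃}=r₄ω₄e^{iθ₄}.
Eliminating the other unknown: ω₄ = r₂ω₂ sin(θ₂−θ₃) / [r₄ sin(θ₄−θ₃)].
Numerator sine = +0.39875; denominator sine = -0.95424.
Result = 0.0306·5.32·(+0.39875) / (0.0461·(-0.95424)) = -1.4756 rad/s; magnitude 1.4756 rad/s.

1.48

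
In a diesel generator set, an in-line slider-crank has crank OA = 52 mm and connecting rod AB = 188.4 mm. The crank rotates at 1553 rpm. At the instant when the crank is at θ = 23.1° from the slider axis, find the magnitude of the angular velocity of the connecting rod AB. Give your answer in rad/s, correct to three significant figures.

ω = 162.6 rad/s (converted from 1553 rpm).
The rod makes angle φ with the slider axis where L sinφ = r sinθ; differentiating, L cosφ·φ̇ = r ω cosθ.
L cosφ = √(L² − r² sin²θ) = 0.18729 m.
|ω_rod| = r ω |cosθ| / √(L² − r² sin²θ) = 0.052·162.6·0.91982/0.18729 = 41.532 rad/s.

41.5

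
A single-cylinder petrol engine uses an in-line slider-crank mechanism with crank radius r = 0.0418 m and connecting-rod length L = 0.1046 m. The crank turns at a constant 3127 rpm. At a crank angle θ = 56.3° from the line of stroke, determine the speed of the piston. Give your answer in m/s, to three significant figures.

ω = 2π·3127/60 = 327.5 rad/s
For an in-line slider-crank, x = r cosθ + √(L² − r² sin²θ), so v = −rω sinθ·[1 + r cosθ/√(L² − r² sin²θ)].
With r = 0.0418 m, L = 0.1046 m, θ = 56.3°: √(L² − r² sin²θ) = 0.09865 m.
v = −0.0418·327.5·0.83195·[1 + 0.0418·0.55484/0.09865] = -14.065 m/s.
|v| = 14.065 m/s.

14.1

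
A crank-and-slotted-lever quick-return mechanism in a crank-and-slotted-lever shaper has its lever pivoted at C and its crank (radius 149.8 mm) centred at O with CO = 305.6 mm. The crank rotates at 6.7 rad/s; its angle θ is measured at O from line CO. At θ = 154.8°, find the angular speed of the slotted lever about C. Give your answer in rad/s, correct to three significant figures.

3.86

ω = 6.7 rad/s
Crank pin A relative to C: A = (d + r cosθ, r sinθ); lever angle φ = atan2(r sinθ, d + r cosθ).
Differentiating tanφ: φ̇ = rω(d cosθ + r)/(d² + r² + 2dr cosθ).
d² + r² + 2dr cosθ = |CA|² = 0.0329875 m²;  d cosθ + r = -0.12672 m.
|ω_lever| = |0.1498·6.7·-0.12672| / 0.0329875 = 3.8554 rad/s.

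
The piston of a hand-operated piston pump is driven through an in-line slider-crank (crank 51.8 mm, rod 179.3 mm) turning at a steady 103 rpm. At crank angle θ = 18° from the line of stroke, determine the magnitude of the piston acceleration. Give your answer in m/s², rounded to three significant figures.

7.16

ω = 2π·103/60 = 10.79 rad/s
x(θ) = r cosθ + √(L² − r² sin²θ); with ω constant, a = ω²·d²x/dθ².
d²x/dθ² = −r cosθ − r²(cos2θ)/√u − r⁴ sin²2θ/(4u^{3/2}),  u = L² − r² sin²θ = 0.0318923 m².
Substituting r = 0.0518 m, L = 0.1793 m, θ = 18°: d²x/dθ² = -0.061529 m.
a = ω²·d²x/dθ² = (10.79)²·(-0.061529) = -7.1584 m/s²;  |a| = 7.1584 m/s².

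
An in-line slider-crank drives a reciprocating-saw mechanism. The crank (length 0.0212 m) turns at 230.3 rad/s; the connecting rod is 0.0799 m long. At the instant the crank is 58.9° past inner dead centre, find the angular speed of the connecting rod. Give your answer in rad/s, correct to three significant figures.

32.4

ω = 230.3 rad/s
The rod makes angle φ with the slider axis where L sinφ = r sinθ; differentiating, L cosφ·φ̇ = r ω cosθ.
L cosφ = √(L² − r² sin²θ) = 0.077811 m.
|ω_rod| = r ω |cosθ| / √(L² − r² sin²θ) = 0.0212·230.3·0.51653/0.077811 = 32.411 rad/s.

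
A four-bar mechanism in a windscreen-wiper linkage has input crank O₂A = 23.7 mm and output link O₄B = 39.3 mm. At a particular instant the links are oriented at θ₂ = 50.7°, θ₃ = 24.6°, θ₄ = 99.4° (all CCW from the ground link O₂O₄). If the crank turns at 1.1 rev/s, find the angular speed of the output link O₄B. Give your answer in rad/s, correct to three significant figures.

ω₂ = 6.912 rad/s (from 1.1 rev/s).
Differentiating the loop-closure r₂e^{iθ₂}+r₃e^{iθ₃}=r₁+r₄e^{iθ₄} gives r₂ω₂e^{iθ₂}+r₃ω₃e^{iθ₃}=r₄ω₄e^{iθ₄}.
Eliminating the other unknown: ω₄ = r₂ω₂ sin(θ₂−θ₃) / [r₄ sin(θ₄−θ₃)].
Numerator sine = +0.43994; denominator sine = +0.96502.
Result = 0.0237·6.912·(+0.43994) / (0.0393·(+0.96502)) = +1.9001 rad/s; magnitude 1.9001 rad/s.

1.90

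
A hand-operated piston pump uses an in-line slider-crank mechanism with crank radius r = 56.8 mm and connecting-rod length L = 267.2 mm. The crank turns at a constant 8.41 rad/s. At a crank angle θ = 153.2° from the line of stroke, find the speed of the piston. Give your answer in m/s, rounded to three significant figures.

0.174

ω = 8.41 rad/s
For an in-line slider-crank, x = r cosθ + √(L² − r² sin²θ), so v = −rω sinθ·[1 + r cosθ/√(L² − r² sin²θ)].
With r = 0.0568 m, L = 0.2672 m, θ = 153.2°: √(L² − r² sin²θ) = 0.26597 m.
v = −0.0568·8.41·0.45088·[1 + 0.0568·-0.89259/0.26597] = -0.17432 m/s.
|v| = 0.17432 m/s.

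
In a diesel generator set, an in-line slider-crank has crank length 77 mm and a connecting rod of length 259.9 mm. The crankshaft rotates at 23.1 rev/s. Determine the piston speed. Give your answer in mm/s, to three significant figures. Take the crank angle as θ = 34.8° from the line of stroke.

ω = 2π·23.1 = 145.1 rad/s
For an in-line slider-crank, x = r cosθ + √(L² − r² sin²θ), so v = −rω sinθ·[1 + r cosθ/√(L² − r² sin²θ)].
With r = 0.077 m, L = 0.2599 m, θ = 34.8°: √(L² − r² sin²θ) = 0.25616 m.
v = −0.077·145.1·0.57071·[1 + 0.077·0.82115/0.25616] = -7.9526 m/s.
|v| = 7.9526 m/s = 7952.6 mm/s.

7950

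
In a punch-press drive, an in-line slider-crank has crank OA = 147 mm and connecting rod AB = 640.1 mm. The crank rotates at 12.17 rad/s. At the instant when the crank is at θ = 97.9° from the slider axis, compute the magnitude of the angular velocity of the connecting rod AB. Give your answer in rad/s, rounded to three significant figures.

0.394

ω = 12.17 rad/s
The rod makes angle φ with the slider axis where L sinφ = r sinθ; differentiating, L cosφ·φ̇ = r ω cosθ.
L cosφ = √(L² − r² sin²θ) = 0.62332 m.
|ω_rod| = r ω |cosθ| / √(L² − r² sin²θ) = 0.147·12.17·0.13744/0.62332 = 0.39448 rad/s.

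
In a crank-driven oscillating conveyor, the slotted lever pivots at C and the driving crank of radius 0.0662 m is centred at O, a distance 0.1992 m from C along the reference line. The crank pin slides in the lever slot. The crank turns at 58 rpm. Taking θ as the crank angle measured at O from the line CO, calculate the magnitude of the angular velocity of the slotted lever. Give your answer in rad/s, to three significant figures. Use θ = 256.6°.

0.212

ω = 6.074 rad/s (from 58 rpm).
Crank pin A relative to C: A = (d + r cosθ, r sinθ); lever angle φ = atan2(r sinθ, d + r cosθ).
Differentiating tanφ: φ̇ = rω(d cosθ + r)/(d² + r² + 2dr cosθ).
d² + r² + 2dr cosθ = |CA|² = 0.0379509 m²;  d cosθ + r = +0.020036 m.
|ω_lever| = |0.0662·6.074·+0.020036| / 0.0379509 = 0.21228 rad/s.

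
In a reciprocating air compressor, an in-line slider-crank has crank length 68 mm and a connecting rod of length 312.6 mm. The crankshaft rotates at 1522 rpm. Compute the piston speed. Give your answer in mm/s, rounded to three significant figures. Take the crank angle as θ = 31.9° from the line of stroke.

ω = 2π·1522/60 = 159.4 rad/s
For an in-line slider-crank, x = r cosθ + √(L² − r² sin²θ), so v = −rω sinθ·[1 + r cosθ/√(L² − r² sin²θ)].
With r = 0.068 m, L = 0.3126 m, θ = 31.9°: √(L² − r² sin²θ) = 0.31053 m.
v = −0.068·159.4·0.52844·[1 + 0.068·0.84897/0.31053] = -6.792 m/s.
|v| = 6.792 m/s = 6792 mm/s.

6790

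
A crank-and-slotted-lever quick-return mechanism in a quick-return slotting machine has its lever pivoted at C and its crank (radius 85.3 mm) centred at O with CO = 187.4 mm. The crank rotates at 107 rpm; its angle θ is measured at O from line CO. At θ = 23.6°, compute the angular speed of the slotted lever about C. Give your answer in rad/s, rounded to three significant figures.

3.43

ω = 11.21 rad/s (from 107 rpm).
Crank pin A relative to C: A = (d + r cosθ, r sinθ); lever angle φ = atan2(r sinθ, d + r cosθ).
Differentiating tanφ: φ̇ = rω(d cosθ + r)/(d² + r² + 2dr cosθ).
d² + r² + 2dr cosθ = |CA|² = 0.0716914 m²;  d cosθ + r = +0.25703 m.
|ω_lever| = |0.0853·11.21·+0.25703| / 0.0716914 = 3.4267 rad/s.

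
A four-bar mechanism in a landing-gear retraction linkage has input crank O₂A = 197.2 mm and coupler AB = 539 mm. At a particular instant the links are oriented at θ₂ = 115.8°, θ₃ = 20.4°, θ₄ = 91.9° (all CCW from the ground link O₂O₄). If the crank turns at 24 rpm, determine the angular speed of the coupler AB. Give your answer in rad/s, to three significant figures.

ω₂ = 2.513 rad/s (from 24 rpm).
Differentiating the loop-closure r₂e^{iθ₂}+r₃e^{iθ₃}=r₁+r₄e^{iθ₄} gives r₂ω₂e^{iθ₂}+r₃ω₃e^{iθ₃}=r₄ω₄e^{iθ₄}.
Eliminating the other unknown: ω₃ = r₂ω₂ sin(θ₄−θ₂) / [r₃ sin(θ₃−θ₄)].
Numerator sine = -0.40514; denominator sine = -0.94832.
Result = 0.1972·2.513·(-0.40514) / (0.539·(-0.94832)) = +0.39283 rad/s; magnitude 0.39283 rad/s.

0.393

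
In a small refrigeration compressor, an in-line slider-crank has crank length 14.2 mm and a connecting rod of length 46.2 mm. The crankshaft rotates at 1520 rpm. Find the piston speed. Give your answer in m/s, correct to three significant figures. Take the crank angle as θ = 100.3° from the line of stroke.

2.10

ω = 2π·1520/60 = 159.2 rad/s
For an in-line slider-crank, x = r cosθ + √(L² − r² sin²θ), so v = −rω sinθ·[1 + r cosθ/√(L² − r² sin²θ)].
With r = 0.0142 m, L = 0.0462 m, θ = 100.3°: √(L² − r² sin²θ) = 0.044037 m.
v = −0.0142·159.2·0.98389·[1 + 0.0142·-0.17880/0.044037] = -2.0956 m/s.
|v| = 2.0956 m/s.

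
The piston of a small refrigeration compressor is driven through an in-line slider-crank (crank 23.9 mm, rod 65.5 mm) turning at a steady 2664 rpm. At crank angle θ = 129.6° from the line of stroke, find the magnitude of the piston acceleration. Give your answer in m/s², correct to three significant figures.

ω = 2π·2664/60 = 279 rad/s
x(θ) = r cosθ + √(L² − r² sin²θ); with ω constant, a = ω²·d²x/dθ².
d²x/dθ² = −r cosθ − r²(cos2θ)/√u − r⁴ sin²2θ/(4u^{3/2}),  u = L² − r² sin²θ = 0.00395113 m².
Substituting r = 0.0239 m, L = 0.0655 m, θ = 129.6°: d²x/dθ² = +0.01662 m.
a = ω²·d²x/dθ² = (279)²·(+0.01662) = +1293.5 m/s²;  |a| = 1293.5 m/s².

1290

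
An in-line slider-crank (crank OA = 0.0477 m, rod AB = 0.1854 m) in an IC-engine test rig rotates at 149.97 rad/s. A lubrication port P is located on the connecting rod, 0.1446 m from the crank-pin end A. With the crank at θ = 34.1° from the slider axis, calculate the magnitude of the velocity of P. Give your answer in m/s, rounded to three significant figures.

ω = 150 rad/s.  Crank-pin speed |V_A| = rω = 7.1536 m/s, perpendicular to OA.
Rod angle: sinφ = −(r/L) sinθ ⇒ φ = -8.293°; ω_rod = −rω cosθ/√(L²−r²sin²θ) = -32.288 rad/s.
V_P = V_A + ω_rod × AP, with AP = 0.1446 m along the rod.
Components: V_Px = −rω sinθ − a·ω_rod·sinφ = -4.684 m/s;  V_Py = rω cosθ + a·ω_rod·cosφ = +1.3036 m/s.
|V_P| = √(V_Px² + V_Py²) = 4.862 m/s.

4.86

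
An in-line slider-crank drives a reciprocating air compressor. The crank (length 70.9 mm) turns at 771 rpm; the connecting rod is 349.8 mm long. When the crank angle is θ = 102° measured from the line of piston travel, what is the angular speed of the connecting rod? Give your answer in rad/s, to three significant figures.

3.47

ω = 80.74 rad/s (converted from 771 rpm).
The rod makes angle φ with the slider axis where L sinφ = r sinθ; differentiating, L cosφ·φ̇ = r ω cosθ.
L cosφ = √(L² − r² sin²θ) = 0.34286 m.
|ω_rod| = r ω |cosθ| / √(L² − r² sin²θ) = 0.0709·80.74·0.20791/0.34286 = 3.4713 rad/s.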